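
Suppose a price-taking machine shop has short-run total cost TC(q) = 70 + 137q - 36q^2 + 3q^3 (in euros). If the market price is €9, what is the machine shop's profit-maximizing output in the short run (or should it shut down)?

Strip out fixed cost: VC = 137q - 36q^2 + 3q^3. Then AVC = 137 - 36q + 3q^2 and MC = 137 - 72q + 9q^2.
AVC is minimized where dAVC/dq = -36 + 6q = 0, at q = 6; min AVC = 137 - 36·6 + 3·6^2 = €29.
With P < min AVC (€9 < €29), every unit sold adds to the loss.
The firm minimizes its loss by shutting down and losing only its fixed cost of €70.

Shut down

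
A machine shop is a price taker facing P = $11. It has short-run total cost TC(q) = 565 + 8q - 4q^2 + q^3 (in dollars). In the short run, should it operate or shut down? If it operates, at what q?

Strip out fixed cost: VC = 8q - 4q^2 + q^3. Then AVC = 8 - 4q + q^2 and MC = 8 - 8q + 3q^2.
The AVC parabola has its vertex at q = 4/2 = 2, where AVC = 8 - 4·2 + 2^2 = $4.
P = $11 exceeds min AVC = $4, so the firm stays open.
Solving P = MC: -3 - 8q + 3q^2 = 0 ⇒ q = -1/3 or 3. On the upward-sloping branch, q* = 3.
Check: AVC at q = 3 is $5 ≤ P, so revenue covers variable cost.
Profit = P·q − TC = 11·3 − 580 = -$547, a loss, but smaller than the $565 fixed cost the firm would lose by shutting down.

Produce at q = 3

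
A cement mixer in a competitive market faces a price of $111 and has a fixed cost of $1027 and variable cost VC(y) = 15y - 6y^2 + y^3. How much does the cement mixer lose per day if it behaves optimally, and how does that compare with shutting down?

AVC = 15 - 6y + y^2; min AVC = $6 at y = 3. Since P = $111 ≥ min AVC, the firm produces.
MC = 15 - 12y + 3y^2. Setting P = MC and taking the root on the rising branch gives y* = 8.
TR = 111·8 = 888. TC = 1027 + 248 = 1275. Profit = 888 − 1275 = -$387.
That loss of $387 beats the $1027 the firm would lose by shutting down; producing recovers $640 of fixed cost.

Profit = -$387 at y = 8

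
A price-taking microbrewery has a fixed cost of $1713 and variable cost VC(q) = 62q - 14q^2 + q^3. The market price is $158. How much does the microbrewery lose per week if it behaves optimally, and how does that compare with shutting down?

AVC = 62 - 14q + q^2; min AVC = $13 at q = 7. Since P = $158 ≥ min AVC, the firm produces.
MC = 62 - 28q + 3q^2. Setting P = MC and taking the root on the rising branch gives q* = 12.
TR = 158·12 = 1896. TC = 1713 + 456 = 2169. Profit = 1896 − 2169 = -$273.
By producing, the firm covers all variable cost plus $1440 of fixed cost; shutting down would lose the full $1713.

Profit = -$273 at q = 12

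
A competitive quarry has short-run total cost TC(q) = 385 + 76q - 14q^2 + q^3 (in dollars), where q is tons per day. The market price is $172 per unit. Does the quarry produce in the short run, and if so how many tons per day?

Variable cost is VC = 76q - 14q^2 + q^3, so AVC = VC/q = 76 - 14q + q^2 and MC = dTC/dq = 76 - 28q + 3q^2.
AVC hits its minimum where MC = AVC, at q = 7, giving min AVC = 76 - 14·7 + 7^2 = $27.
Since P = $172 ≥ min AVC = $27, price covers variable cost and the firm should produce.
Set P = MC: 172 = 76 - 28q + 3q^2 → -96 - 28q + 3q^2 = 0. The roots are q = -8/3 and q = 12; the profit-maximizing output is on the rising part of MC, so q* = 12.
Check: AVC at q = 12 is $52 ≤ P, so revenue covers variable cost.
Profit = P·q − TC = 172·12 − 1009 = $1055.

Produce at q = 12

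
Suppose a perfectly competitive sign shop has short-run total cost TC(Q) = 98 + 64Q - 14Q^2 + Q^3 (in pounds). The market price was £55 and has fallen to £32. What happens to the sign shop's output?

AVC = 64 - 14Q + Q^2, minimized at Q = 7 where min AVC = £15. MC = 64 - 28Q + 3Q^2.
At P = £55 ≥ min AVC, set P = MC on the rising branch: Q = 9.
At P = £32 ≥ min AVC, set P = MC: Q = 8. The firm stays open but cuts output.

Output falls from 9 to 8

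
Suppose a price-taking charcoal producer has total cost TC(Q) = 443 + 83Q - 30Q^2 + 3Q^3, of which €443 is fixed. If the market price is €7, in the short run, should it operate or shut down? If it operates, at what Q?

Shut down

Strip out fixed cost: VC = 83Q - 30Q^2 + 3Q^3. Then AVC = 83 - 30Q + 3Q^2 and MC = 83 - 60Q + 9Q^2.
AVC hits its minimum where MC = AVC, at Q = 5, giving min AVC = 83 - 30·5 + 3·5^2 = €8.
With P < min AVC (€7 < €8), every unit sold adds to the loss.
Best response: produce nothing and absorb the €443 fixed cost.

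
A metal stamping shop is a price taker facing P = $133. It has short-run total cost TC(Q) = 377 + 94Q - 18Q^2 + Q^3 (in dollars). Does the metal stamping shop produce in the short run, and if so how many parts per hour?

From TC, MC = TC'(Q) = 94 - 36Q + 3Q^2 and AVC = VC/Q = 94 - 18Q + Q^2.
The AVC parabola has its vertex at Q = 18/2 = 9, where AVC = 94 - 18·9 + 9^2 = $13.
P = $133 exceeds min AVC = $13, so the firm stays open.
Solving P = MC: -39 - 36Q + 3Q^2 = 0 ⇒ Q = -1 or 13. On the upward-sloping branch, Q* = 13.
Check: AVC at Q = 13 is $29 ≤ P, so revenue covers variable cost.
Profit = P·Q − TC = 133·13 − 754 = $975.

Produce at Q = 13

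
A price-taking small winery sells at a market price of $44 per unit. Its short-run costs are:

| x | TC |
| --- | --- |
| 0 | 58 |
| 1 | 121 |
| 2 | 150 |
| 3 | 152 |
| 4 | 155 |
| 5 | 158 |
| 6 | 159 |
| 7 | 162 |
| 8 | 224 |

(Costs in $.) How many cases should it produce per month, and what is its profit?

Compute π = P·x − TC at each output: x=0: -58; x=1: -77; x=2: -62; x=3: -20; x=4: 21; x=5: 62; x=6: 105; x=7: 146; x=8: 128.
Profit is maximized at x = 7. AVC there is 104/7 = $14.86 ≤ P, so producing beats shutting down (which would give -$58).

x = 7; profit = $146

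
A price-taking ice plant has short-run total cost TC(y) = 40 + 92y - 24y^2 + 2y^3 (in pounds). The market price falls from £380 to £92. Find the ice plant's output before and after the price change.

AVC = 92 - 24y + 2y^2, minimized at y = 6 where min AVC = £20. MC = 92 - 48y + 6y^2.
With P = £380 above the shutdown price, P = MC gives y = 12.
At P = £92 ≥ min AVC, set P = MC: y = 8. The firm stays open but cuts output.

Output falls from 12 to 8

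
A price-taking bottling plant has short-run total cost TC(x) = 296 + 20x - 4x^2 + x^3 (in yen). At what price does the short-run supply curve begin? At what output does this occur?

¥16 per unit, at x = 2

The firm shuts down when price falls below the minimum of average variable cost. AVC = VC/x = 20 - 4x + x^2.
dAVC/dx = -4 + 2x = 0 gives x = 2. min AVC = 20 - 4·2 + 2^2 = 16.
The firm shuts down for any P below ¥16.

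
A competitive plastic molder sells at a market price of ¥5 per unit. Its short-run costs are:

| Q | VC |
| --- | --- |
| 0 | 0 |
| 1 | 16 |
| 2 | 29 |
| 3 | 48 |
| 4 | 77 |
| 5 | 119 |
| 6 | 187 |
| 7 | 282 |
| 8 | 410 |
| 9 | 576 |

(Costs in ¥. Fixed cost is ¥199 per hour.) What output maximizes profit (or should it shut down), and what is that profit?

Q = 0 (shut down); profit = -¥199

Compute π = P·Q − TC at each output: Q=0: -199; Q=1: -210; Q=2: -218; Q=3: -232; Q=4: -256; Q=5: -293; Q=6: -356; Q=7: -446; Q=8: -569; Q=9: -730.
Profit is highest at Q = 0. Equivalently, the lowest AVC in the table is 29/2 ≈ ¥14.50 at Q = 2, and P = ¥5 falls below it — price never covers variable cost, so the firm shuts down and loses only its fixed cost.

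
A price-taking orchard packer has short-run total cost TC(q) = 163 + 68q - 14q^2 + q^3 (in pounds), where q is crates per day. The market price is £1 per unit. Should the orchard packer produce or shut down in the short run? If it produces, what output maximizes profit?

Shut down

Strip out fixed cost: VC = 68q - 14q^2 + q^3. Then AVC = 68 - 14q + q^2 and MC = 68 - 28q + 3q^2.
AVC is minimized where dAVC/dq = -14 + 2q = 0, at q = 7; min AVC = 68 - 14·7 + 7^2 = £19.
P = £1 lies below min AVC = £19; no output level covers variable cost.
Shutting down limits the loss to fixed cost, £163.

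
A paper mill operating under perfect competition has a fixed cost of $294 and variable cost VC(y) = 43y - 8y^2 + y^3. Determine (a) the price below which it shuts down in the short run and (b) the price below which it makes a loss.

Shutdown price = min AVC. AVC = 43 - 8y + y^2, with vertex at y = 4 and minimum $27.
ATC = 294/y + 43 - 8y + y^2. Setting dATC/dy = −294/y^2 − 8 + 2y = 0 gives y = 7 (since 2·7^3 − 8·7^2 = 294).
min ATC = 294/7 + 43 − 8·7 + 7^2 = $78. That is the break-even price.
For $27 ≤ P < $78 the firm produces at a loss; below $27 it shuts down.

Shutdown price = $27; break-even price = $78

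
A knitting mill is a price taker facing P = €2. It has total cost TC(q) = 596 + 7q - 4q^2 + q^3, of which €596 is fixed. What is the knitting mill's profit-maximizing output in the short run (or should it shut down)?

Shut down

From TC, MC = TC'(q) = 7 - 8q + 3q^2 and AVC = VC/q = 7 - 4q + q^2.
The AVC parabola has its vertex at q = 4/2 = 2, where AVC = 7 - 4·2 + 2^2 = €3.
P = €2 lies below min AVC = €3; no output level covers variable cost.
The firm minimizes its loss by shutting down and losing only its fixed cost of €596.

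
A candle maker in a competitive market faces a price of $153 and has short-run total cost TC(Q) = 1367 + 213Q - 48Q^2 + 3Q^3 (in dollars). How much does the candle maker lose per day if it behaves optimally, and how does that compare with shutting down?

AVC = 213 - 48Q + 3Q^2 has its minimum $21 at Q = 8; price $153 clears that bar, so the firm operates.
MC = 213 - 96Q + 9Q^2. Setting P = MC and taking the root on the rising branch gives Q* = 10.
TR = 153·10 = 1530. TC = 1367 + 330 = 1697. Profit = 1530 − 1697 = -$167.
By producing, the firm covers all variable cost plus $1200 of fixed cost; shutting down would lose the full $1367.

Profit = -$167 at Q = 10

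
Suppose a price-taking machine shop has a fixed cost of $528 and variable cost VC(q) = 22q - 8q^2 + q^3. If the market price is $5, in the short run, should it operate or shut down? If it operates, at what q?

Variable cost is VC = 22q - 8q^2 + q^3, so AVC = VC/q = 22 - 8q + q^2 and MC = dTC/dq = 22 - 16q + 3q^2.
AVC hits its minimum where MC = AVC, at q = 4, giving min AVC = 22 - 8·4 + 4^2 = $6.
P = $5 lies below min AVC = $6; no output level covers variable cost.
Best response: produce nothing and absorb the $528 fixed cost.

Shut down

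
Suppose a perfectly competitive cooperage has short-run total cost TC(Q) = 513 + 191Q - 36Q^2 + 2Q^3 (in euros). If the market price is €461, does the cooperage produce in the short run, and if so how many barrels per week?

From TC, MC = TC'(Q) = 191 - 72Q + 6Q^2 and AVC = VC/Q = 191 - 36Q + 2Q^2.
AVC is minimized where dAVC/dQ = -36 + 4Q = 0, at Q = 9; min AVC = 191 - 36·9 + 2·9^2 = €29.
Since P = €461 ≥ min AVC = €29, price covers variable cost and the firm should produce.
Set P = MC: 461 = 191 - 72Q + 6Q^2 → -270 - 72Q + 6Q^2 = 0. The roots are Q = -3 and Q = 15; the profit-maximizing output is on the rising part of MC, so Q* = 15.
Check: AVC at Q = 15 is €101 ≤ P, so revenue covers variable cost.
Profit = P·Q − TC = 461·15 − 2028 = €4887.

Produce at Q = 15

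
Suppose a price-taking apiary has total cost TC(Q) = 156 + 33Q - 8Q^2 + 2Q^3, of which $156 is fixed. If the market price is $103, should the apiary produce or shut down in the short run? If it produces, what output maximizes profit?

Produce at Q = 5

Variable cost is VC = 33Q - 8Q^2 + 2Q^3, so AVC = VC/Q = 33 - 8Q + 2Q^2 and MC = dTC/dQ = 33 - 16Q + 6Q^2.
The AVC parabola has its vertex at Q = 8/4 = 2, where AVC = 33 - 8·2 + 2·2^2 = $25.
P = $103 exceeds min AVC = $25, so the firm stays open.
P = MC gives -70 - 16Q + 6Q^2 = 0, with roots -7/3 and 5. Take the larger (rising MC): Q* = 5.
Check: AVC at Q = 5 is $43 ≤ P, so revenue covers variable cost.
Profit = P·Q − TC = 103·5 − 371 = $144.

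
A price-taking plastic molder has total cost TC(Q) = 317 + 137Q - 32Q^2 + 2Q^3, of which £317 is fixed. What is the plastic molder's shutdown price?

The firm shuts down when price falls below the minimum of average variable cost. AVC = VC/Q = 137 - 32Q + 2Q^2.
dAVC/dQ = -32 + 4Q = 0 gives Q = 8. min AVC = 137 - 32·8 + 2·8^2 = 9.
So the shutdown price is £9.

£9 per unit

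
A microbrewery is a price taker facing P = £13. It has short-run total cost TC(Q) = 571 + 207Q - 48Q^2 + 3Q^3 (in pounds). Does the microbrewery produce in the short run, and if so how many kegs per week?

Shut down

Strip out fixed cost: VC = 207Q - 48Q^2 + 3Q^3. Then AVC = 207 - 48Q + 3Q^2 and MC = 207 - 96Q + 9Q^2.
AVC hits its minimum where MC = AVC, at Q = 8, giving min AVC = 207 - 48·8 + 3·8^2 = £15.
Since P = £13 < min AVC = £15, price fails to cover variable cost at any output.
The firm minimizes its loss by shutting down and losing only its fixed cost of £571.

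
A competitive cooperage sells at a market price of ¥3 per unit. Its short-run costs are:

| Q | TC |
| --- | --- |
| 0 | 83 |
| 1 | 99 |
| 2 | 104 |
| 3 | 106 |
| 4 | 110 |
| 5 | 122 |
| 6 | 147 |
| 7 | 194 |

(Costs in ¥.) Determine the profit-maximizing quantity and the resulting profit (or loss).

Tabulate TR − TC: Q=0: -83; Q=1: -96; Q=2: -98; Q=3: -97; Q=4: -98; Q=5: -107; Q=6: -129; Q=7: -173.
Profit is highest at Q = 0. Equivalently, the lowest AVC in the table is 27/4 ≈ ¥6.75 at Q = 4, and P = ¥3 falls below it — price never covers variable cost, so the firm shuts down and loses only its fixed cost.

Q = 0 (shut down); profit = -¥83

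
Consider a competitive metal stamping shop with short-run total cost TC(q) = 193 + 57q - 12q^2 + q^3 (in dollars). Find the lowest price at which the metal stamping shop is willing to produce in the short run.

$21 per unit

The firm shuts down when price falls below the minimum of average variable cost. AVC = VC/q = 57 - 12q + q^2.
At the minimum of AVC, MC = AVC. MC = 57 - 24q + 3q^2; setting MC = AVC gives 2q^2 - 12q = 0, so q = 6. min AVC = 21.
So the shutdown price is $21.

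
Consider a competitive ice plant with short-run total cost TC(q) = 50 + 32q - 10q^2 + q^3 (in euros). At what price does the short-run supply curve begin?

Short-run supply begins at min AVC. From VC = 32q - 10q^2 + q^3, AVC = 32 - 10q + q^2.
dAVC/dq = -10 + 2q = 0 gives q = 5. min AVC = 32 - 10·5 + 5^2 = 7.
So the shutdown price is €7.

€7 per unit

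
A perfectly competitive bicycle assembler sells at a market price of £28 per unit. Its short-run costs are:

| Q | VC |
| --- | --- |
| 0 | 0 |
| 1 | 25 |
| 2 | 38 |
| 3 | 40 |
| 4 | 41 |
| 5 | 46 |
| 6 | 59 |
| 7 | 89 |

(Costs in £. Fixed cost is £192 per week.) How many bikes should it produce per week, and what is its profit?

Compute π = P·Q − TC at each output: Q=0: -192; Q=1: -189; Q=2: -174; Q=3: -148; Q=4: -121; Q=5: -98; Q=6: -83; Q=7: -85.
Profit is maximized at Q = 6. AVC there is 59/6 = £9.83 ≤ P, so producing beats shutting down (which would give -£192).

Q = 6; profit = -£83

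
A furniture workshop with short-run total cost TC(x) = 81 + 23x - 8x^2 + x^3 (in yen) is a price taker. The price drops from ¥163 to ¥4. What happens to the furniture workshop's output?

Output falls from 10 to 0 (the firm shuts down)

AVC = 23 - 8x + x^2, minimized at x = 4 where min AVC = ¥7. MC = 23 - 16x + 3x^2.
At P = ¥163 ≥ min AVC, set P = MC on the rising branch: x = 10.
At P = ¥4 < min AVC = ¥7, price no longer covers variable cost at any output, so the firm shuts down: x = 0.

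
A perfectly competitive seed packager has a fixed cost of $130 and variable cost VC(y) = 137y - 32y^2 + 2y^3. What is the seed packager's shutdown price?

The firm shuts down when price falls below the minimum of average variable cost. AVC = VC/y = 137 - 32y + 2y^2.
dAVC/dy = -32 + 4y = 0 gives y = 8. min AVC = 137 - 32·8 + 2·8^2 = 9.
So the shutdown price is $9.

$9 per unit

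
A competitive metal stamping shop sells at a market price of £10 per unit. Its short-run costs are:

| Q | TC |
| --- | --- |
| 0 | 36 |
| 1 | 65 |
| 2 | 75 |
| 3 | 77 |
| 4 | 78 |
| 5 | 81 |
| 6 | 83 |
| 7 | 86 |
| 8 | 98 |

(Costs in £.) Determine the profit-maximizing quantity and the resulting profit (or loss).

Q = 7; profit = -£16

Profit at each row (π = 10Q − TC): Q=0: -36; Q=1: -55; Q=2: -55; Q=3: -47; Q=4: -38; Q=5: -31; Q=6: -23; Q=7: -16; Q=8: -18.
Profit is maximized at Q = 7. AVC there is 50/7 = £7.14 ≤ P, so producing beats shutting down (which would give -£36).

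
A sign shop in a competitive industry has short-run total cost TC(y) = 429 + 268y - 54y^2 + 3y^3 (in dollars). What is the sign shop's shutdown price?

Short-run supply begins at min AVC. From VC = 268y - 54y^2 + 3y^3, AVC = 268 - 54y + 3y^2.
dAVC/dy = -54 + 6y = 0 gives y = 9. min AVC = 268 - 54·9 + 3·9^2 = 25.
The firm shuts down for any P below $25.

$25 per unit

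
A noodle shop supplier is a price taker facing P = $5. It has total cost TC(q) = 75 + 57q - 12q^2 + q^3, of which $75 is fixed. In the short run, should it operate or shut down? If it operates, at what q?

Variable cost is VC = 57q - 12q^2 + q^3, so AVC = VC/q = 57 - 12q + q^2 and MC = dTC/dq = 57 - 24q + 3q^2.
The AVC parabola has its vertex at q = 12/2 = 6, where AVC = 57 - 12·6 + 6^2 = $21.
P = $5 lies below min AVC = $21; no output level covers variable cost.
The firm minimizes its loss by shutting down and losing only its fixed cost of $75.

Shut down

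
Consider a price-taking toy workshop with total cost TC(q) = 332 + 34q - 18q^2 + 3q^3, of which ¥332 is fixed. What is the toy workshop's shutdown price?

¥7 per unit

Short-run supply begins at min AVC. From VC = 34q - 18q^2 + 3q^3, AVC = 34 - 18q + 3q^2.
dAVC/dq = -18 + 6q = 0 gives q = 3. min AVC = 34 - 18·3 + 3·3^2 = 7.
For P < ¥7 the firm produces nothing.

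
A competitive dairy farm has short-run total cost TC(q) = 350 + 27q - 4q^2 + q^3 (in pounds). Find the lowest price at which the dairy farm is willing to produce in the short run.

The shutdown price is the minimum of AVC. VC = 27q - 4q^2 + q^3, so AVC = 27 - 4q + q^2.
dAVC/dq = -4 + 2q = 0 gives q = 2. min AVC = 27 - 4·2 + 2^2 = 23.
For P < £23 the firm produces nothing.

£23 per unit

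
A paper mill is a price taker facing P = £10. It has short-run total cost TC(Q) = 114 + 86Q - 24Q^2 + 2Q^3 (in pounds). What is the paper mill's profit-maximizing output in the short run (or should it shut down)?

Shut down

From TC, MC = TC'(Q) = 86 - 48Q + 6Q^2 and AVC = VC/Q = 86 - 24Q + 2Q^2.
The AVC parabola has its vertex at Q = 24/4 = 6, where AVC = 86 - 24·6 + 2·6^2 = £14.
Since P = £10 < min AVC = £14, price fails to cover variable cost at any output.
Best response: produce nothing and absorb the £114 fixed cost.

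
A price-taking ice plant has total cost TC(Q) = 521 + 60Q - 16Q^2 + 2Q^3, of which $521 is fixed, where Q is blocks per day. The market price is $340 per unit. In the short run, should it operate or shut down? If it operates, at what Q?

Produce at Q = 10

From TC, MC = TC'(Q) = 60 - 32Q + 6Q^2 and AVC = VC/Q = 60 - 16Q + 2Q^2.
The AVC parabola has its vertex at Q = 16/4 = 4, where AVC = 60 - 16·4 + 2·4^2 = $28.
Since P = $340 ≥ min AVC = $28, price covers variable cost and the firm should produce.
Set P = MC: 340 = 60 - 32Q + 6Q^2 → -280 - 32Q + 6Q^2 = 0. The roots are Q = -14/3 and Q = 10; the profit-maximizing output is on the rising part of MC, so Q* = 10.
Check: AVC at Q = 10 is $100 ≤ P, so revenue covers variable cost.
Profit = P·Q − TC = 340·10 − 1521 = $1879.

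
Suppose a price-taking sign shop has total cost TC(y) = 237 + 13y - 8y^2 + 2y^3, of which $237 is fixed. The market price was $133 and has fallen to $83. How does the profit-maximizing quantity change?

AVC = 13 - 8y + 2y^2, minimized at y = 2 where min AVC = $5. MC = 13 - 16y + 6y^2.
At P = $133 ≥ min AVC, set P = MC on the rising branch: y = 6.
At P = $83 ≥ min AVC, set P = MC: y = 5. The firm stays open but cuts output.

Output falls from 6 to 5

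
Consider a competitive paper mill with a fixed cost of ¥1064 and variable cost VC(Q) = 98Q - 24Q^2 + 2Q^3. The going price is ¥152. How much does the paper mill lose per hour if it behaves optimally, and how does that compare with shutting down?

Profit = -¥92 at Q = 9

AVC = 98 - 24Q + 2Q^2 has its minimum ¥26 at Q = 6; price ¥152 clears that bar, so the firm operates.
MC = 98 - 48Q + 6Q^2. Setting P = MC and taking the root on the rising branch gives Q* = 9.
TR = 152·9 = 1368. TC = 1064 + 396 = 1460. Profit = 1368 − 1460 = -¥92.
By producing, the firm covers all variable cost plus ¥972 of fixed cost; shutting down would lose the full ¥1064.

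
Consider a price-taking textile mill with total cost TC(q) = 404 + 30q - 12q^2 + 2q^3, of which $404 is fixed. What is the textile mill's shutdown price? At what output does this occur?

$12 per unit, at q = 3

Short-run supply begins at min AVC. From VC = 30q - 12q^2 + 2q^3, AVC = 30 - 12q + 2q^2.
At the minimum of AVC, MC = AVC. MC = 30 - 24q + 6q^2; setting MC = AVC gives 4q^2 - 12q = 0, so q = 3. min AVC = 12.
The firm shuts down for any P below $12.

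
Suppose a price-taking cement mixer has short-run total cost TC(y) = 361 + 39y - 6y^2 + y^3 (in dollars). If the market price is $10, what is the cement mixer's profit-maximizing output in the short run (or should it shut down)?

Variable cost is VC = 39y - 6y^2 + y^3, so AVC = VC/y = 39 - 6y + y^2 and MC = dTC/dy = 39 - 12y + 3y^2.
AVC is minimized where dAVC/dy = -6 + 2y = 0, at y = 3; min AVC = 39 - 6·3 + 3^2 = $30.
P = $10 lies below min AVC = $30; no output level covers variable cost.
Best response: produce nothing and absorb the $361 fixed cost.

Shut down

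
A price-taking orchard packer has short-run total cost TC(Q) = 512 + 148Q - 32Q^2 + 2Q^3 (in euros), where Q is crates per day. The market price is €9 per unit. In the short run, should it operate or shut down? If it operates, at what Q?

Strip out fixed cost: VC = 148Q - 32Q^2 + 2Q^3. Then AVC = 148 - 32Q + 2Q^2 and MC = 148 - 64Q + 6Q^2.
AVC is minimized where dAVC/dQ = -32 + 4Q = 0, at Q = 8; min AVC = 148 - 32·8 + 2·8^2 = €20.
Since P = €9 < min AVC = €20, price fails to cover variable cost at any output.
Best response: produce nothing and absorb the €512 fixed cost.

Shut down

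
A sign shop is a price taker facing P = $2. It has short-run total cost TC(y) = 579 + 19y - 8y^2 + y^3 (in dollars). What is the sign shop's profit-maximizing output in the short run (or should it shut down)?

Shut down

From TC, MC = TC'(y) = 19 - 16y + 3y^2 and AVC = VC/y = 19 - 8y + y^2.
The AVC parabola has its vertex at y = 8/2 = 4, where AVC = 19 - 8·4 + 4^2 = $3.
Since P = $2 < min AVC = $3, price fails to cover variable cost at any output.
Shutting down limits the loss to fixed cost, $579.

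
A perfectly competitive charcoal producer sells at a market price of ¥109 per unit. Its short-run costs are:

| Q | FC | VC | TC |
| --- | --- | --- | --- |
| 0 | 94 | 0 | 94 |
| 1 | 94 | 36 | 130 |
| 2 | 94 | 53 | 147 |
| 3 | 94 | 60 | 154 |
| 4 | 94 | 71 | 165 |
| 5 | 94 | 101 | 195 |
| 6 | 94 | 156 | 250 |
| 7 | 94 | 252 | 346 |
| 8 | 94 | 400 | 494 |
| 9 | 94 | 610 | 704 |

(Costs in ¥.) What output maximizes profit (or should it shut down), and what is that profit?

Profit at each row (π = 109Q − TC): Q=0: -94; Q=1: -21; Q=2: 71; Q=3: 173; Q=4: 271; Q=5: 350; Q=6: 404; Q=7: 417; Q=8: 378; Q=9: 277.
Profit is maximized at Q = 7. AVC there is 252/7 = ¥36 ≤ P, so producing beats shutting down (which would give -¥94).

Q = 7; profit = ¥417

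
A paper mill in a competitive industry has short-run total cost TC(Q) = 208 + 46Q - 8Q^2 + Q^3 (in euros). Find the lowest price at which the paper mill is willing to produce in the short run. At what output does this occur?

€30 per unit, at Q = 4

The firm shuts down when price falls below the minimum of average variable cost. AVC = VC/Q = 46 - 8Q + Q^2.
At the minimum of AVC, MC = AVC. MC = 46 - 16Q + 3Q^2; setting MC = AVC gives 2Q^2 - 8Q = 0, so Q = 4. min AVC = 30.
For P < €30 the firm produces nothing.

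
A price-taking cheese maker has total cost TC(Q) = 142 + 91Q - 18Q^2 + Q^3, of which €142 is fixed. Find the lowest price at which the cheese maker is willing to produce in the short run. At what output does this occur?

€10 per unit, at Q = 9

The shutdown price is the minimum of AVC. VC = 91Q - 18Q^2 + Q^3, so AVC = 91 - 18Q + Q^2.
At the minimum of AVC, MC = AVC. MC = 91 - 36Q + 3Q^2; setting MC = AVC gives 2Q^2 - 18Q = 0, so Q = 9. min AVC = 10.
The firm shuts down for any P below €10.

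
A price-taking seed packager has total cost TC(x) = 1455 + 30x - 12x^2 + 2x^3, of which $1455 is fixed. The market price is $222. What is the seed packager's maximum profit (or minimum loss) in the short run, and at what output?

AVC = 30 - 12x + 2x^2 has its minimum $12 at x = 3; price $222 clears that bar, so the firm operates.
With MC = 30 - 24x + 6x^2, P = MC on the upward-sloping part at x* = 8.
TR = 222·8 = 1776. TC = 1455 + 496 = 1951. Profit = 1776 − 1951 = -$175.
That loss of $175 beats the $1455 the firm would lose by shutting down; producing recovers $1280 of fixed cost.

Profit = -$175 at x = 8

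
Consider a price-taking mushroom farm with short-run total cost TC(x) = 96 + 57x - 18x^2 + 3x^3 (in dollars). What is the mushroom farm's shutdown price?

The firm shuts down when price falls below the minimum of average variable cost. AVC = VC/x = 57 - 18x + 3x^2.
At the minimum of AVC, MC = AVC. MC = 57 - 36x + 9x^2; setting MC = AVC gives 6x^2 - 18x = 0, so x = 3. min AVC = 30.
So the shutdown price is $30.

$30 per unit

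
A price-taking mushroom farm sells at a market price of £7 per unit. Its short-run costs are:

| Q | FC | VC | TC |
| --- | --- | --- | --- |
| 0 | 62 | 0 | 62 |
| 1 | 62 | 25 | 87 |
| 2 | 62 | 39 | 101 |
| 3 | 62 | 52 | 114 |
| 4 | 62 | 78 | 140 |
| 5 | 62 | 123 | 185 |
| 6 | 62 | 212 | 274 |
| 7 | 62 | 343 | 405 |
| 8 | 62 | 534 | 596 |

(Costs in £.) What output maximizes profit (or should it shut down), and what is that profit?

Q = 0 (shut down); profit = -£62

Tabulate TR − TC: Q=0: -62; Q=1: -80; Q=2: -87; Q=3: -93; Q=4: -112; Q=5: -150; Q=6: -232; Q=7: -356; Q=8: -540.
Profit is highest at Q = 0. Equivalently, the lowest AVC in the table is 52/3 ≈ £17.33 at Q = 3, and P = £7 falls below it — price never covers variable cost, so the firm shuts down and loses only its fixed cost.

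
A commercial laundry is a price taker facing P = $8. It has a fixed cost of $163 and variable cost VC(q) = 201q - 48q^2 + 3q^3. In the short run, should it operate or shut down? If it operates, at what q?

Shut down

Strip out fixed cost: VC = 201q - 48q^2 + 3q^3. Then AVC = 201 - 48q + 3q^2 and MC = 201 - 96q + 9q^2.
The AVC parabola has its vertex at q = 48/6 = 8, where AVC = 201 - 48·8 + 3·8^2 = $9.
Since P = $8 < min AVC = $9, price fails to cover variable cost at any output.
The firm minimizes its loss by shutting down and losing only its fixed cost of $163.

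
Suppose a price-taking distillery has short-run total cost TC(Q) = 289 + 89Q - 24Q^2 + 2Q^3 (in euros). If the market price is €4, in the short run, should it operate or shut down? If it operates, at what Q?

Shut down

Variable cost is VC = 89Q - 24Q^2 + 2Q^3, so AVC = VC/Q = 89 - 24Q + 2Q^2 and MC = dTC/dQ = 89 - 48Q + 6Q^2.
AVC is minimized where dAVC/dQ = -24 + 4Q = 0, at Q = 6; min AVC = 89 - 24·6 + 2·6^2 = €17.
With P < min AVC (€4 < €17), every unit sold adds to the loss.
The firm minimizes its loss by shutting down and losing only its fixed cost of €289.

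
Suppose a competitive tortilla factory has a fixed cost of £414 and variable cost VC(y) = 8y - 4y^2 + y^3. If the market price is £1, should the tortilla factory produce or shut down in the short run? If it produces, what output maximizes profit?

From TC, MC = TC'(y) = 8 - 8y + 3y^2 and AVC = VC/y = 8 - 4y + y^2.
The AVC parabola has its vertex at y = 4/2 = 2, where AVC = 8 - 4·2 + 2^2 = £4.
P = £1 lies below min AVC = £4; no output level covers variable cost.
Best response: produce nothing and absorb the £414 fixed cost.

Shut down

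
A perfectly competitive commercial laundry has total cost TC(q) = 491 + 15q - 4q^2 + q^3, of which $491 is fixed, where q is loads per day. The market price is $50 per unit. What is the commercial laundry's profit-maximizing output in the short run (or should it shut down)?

Produce at q = 5

Strip out fixed cost: VC = 15q - 4q^2 + q^3. Then AVC = 15 - 4q + q^2 and MC = 15 - 8q + 3q^2.
The AVC parabola has its vertex at q = 4/2 = 2, where AVC = 15 - 4·2 + 2^2 = $11.
Since P = $50 ≥ min AVC = $11, price covers variable cost and the firm should produce.
P = MC gives -35 - 8q + 3q^2 = 0, with roots -7/3 and 5. Take the larger (rising MC): q* = 5.
Check: AVC at q = 5 is $20 ≤ P, so revenue covers variable cost.
Profit = P·q − TC = 50·5 − 591 = -$341, a loss, but smaller than the $491 fixed cost the firm would lose by shutting down.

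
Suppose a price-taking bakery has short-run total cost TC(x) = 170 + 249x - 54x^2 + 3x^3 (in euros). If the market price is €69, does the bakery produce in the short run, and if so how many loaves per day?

From TC, MC = TC'(x) = 249 - 108x + 9x^2 and AVC = VC/x = 249 - 54x + 3x^2.
AVC hits its minimum where MC = AVC, at x = 9, giving min AVC = 249 - 54·9 + 3·9^2 = €6.
Because €69 ≥ €6, revenue can cover variable cost; the firm operates.
P = MC gives 180 - 108x + 9x^2 = 0, with roots 2 and 10. Take the larger (rising MC): x* = 10.
Check: AVC at x = 10 is €9 ≤ P, so revenue covers variable cost.
Profit = P·x − TC = 69·10 − 260 = €430.

Produce at x = 10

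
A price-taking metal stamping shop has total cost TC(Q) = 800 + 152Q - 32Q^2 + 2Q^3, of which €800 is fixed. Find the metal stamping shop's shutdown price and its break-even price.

Shutdown price = €24; break-even price = €112

AVC = 152 - 32Q + 2Q^2; minimized at Q = 8, giving min AVC = €24. That is the shutdown price.
ATC = 800/Q + 152 - 32Q + 2Q^2. Setting dATC/dQ = −800/Q^2 − 32 + 4Q = 0 gives Q = 10 (since 4·10^3 − 32·10^2 = 800).
min ATC = 800/10 + 152 − 32·10 + 2·10^2 = €112. That is the break-even price.
For €24 ≤ P < €112 the firm produces at a loss; below €24 it shuts down.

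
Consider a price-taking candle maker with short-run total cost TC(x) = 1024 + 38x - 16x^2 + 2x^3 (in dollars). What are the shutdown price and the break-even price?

Shutdown price = $6; break-even price = $166

Shutdown price = min AVC. AVC = 38 - 16x + 2x^2, with vertex at x = 4 and minimum $6.
ATC = 1024/x + 38 - 16x + 2x^2. Setting dATC/dx = −1024/x^2 − 16 + 4x = 0 gives x = 8 (since 4·8^3 − 16·8^2 = 1024).
min ATC = 1024/8 + 38 − 16·8 + 2·8^2 = $166. That is the break-even price.
Between these two prices the firm operates at a loss; above $166 it earns a profit.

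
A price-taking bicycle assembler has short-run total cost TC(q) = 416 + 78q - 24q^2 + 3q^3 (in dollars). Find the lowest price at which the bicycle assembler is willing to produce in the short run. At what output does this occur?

The shutdown price is the minimum of AVC. VC = 78q - 24q^2 + 3q^3, so AVC = 78 - 24q + 3q^2.
At the minimum of AVC, MC = AVC. MC = 78 - 48q + 9q^2; setting MC = AVC gives 6q^2 - 24q = 0, so q = 4. min AVC = 30.
For P < $30 the firm produces nothing.

$30 per unit, at q = 4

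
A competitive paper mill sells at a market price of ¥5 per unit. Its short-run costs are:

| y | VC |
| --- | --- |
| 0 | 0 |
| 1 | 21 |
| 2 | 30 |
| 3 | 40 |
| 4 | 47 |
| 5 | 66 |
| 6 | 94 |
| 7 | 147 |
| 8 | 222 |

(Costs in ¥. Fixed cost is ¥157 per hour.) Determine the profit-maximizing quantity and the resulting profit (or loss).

y = 0 (shut down); profit = -¥157

Compute π = P·y − TC at each output: y=0: -157; y=1: -173; y=2: -177; y=3: -182; y=4: -184; y=5: -198; y=6: -221; y=7: -269; y=8: -339.
Profit is highest at y = 0. Equivalently, the lowest AVC in the table is 47/4 ≈ ¥11.75 at y = 4, and P = ¥5 falls below it — price never covers variable cost, so the firm shuts down and loses only its fixed cost.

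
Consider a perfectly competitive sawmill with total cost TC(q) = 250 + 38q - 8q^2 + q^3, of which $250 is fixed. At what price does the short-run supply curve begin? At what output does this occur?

The firm shuts down when price falls below the minimum of average variable cost. AVC = VC/q = 38 - 8q + q^2.
At the minimum of AVC, MC = AVC. MC = 38 - 16q + 3q^2; setting MC = AVC gives 2q^2 - 8q = 0, so q = 4. min AVC = 22.
The firm shuts down for any P below $22.

$22 per unit, at q = 4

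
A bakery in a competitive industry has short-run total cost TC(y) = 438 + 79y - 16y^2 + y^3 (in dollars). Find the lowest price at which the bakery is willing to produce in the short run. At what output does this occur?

$15 per unit, at y = 8

The shutdown price is the minimum of AVC. VC = 79y - 16y^2 + y^3, so AVC = 79 - 16y + y^2.
At the minimum of AVC, MC = AVC. MC = 79 - 32y + 3y^2; setting MC = AVC gives 2y^2 - 16y = 0, so y = 8. min AVC = 15.
The firm shuts down for any P below $15.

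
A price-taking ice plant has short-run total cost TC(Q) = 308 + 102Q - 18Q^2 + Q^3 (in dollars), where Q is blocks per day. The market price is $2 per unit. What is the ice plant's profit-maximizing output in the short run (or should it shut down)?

Strip out fixed cost: VC = 102Q - 18Q^2 + Q^3. Then AVC = 102 - 18Q + Q^2 and MC = 102 - 36Q + 3Q^2.
AVC hits its minimum where MC = AVC, at Q = 9, giving min AVC = 102 - 18·9 + 9^2 = $21.
With P < min AVC ($2 < $21), every unit sold adds to the loss.
Shutting down limits the loss to fixed cost, $308.

Shut down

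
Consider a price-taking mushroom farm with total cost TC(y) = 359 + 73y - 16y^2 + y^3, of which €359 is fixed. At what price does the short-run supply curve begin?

The shutdown price is the minimum of AVC. VC = 73y - 16y^2 + y^3, so AVC = 73 - 16y + y^2.
At the minimum of AVC, MC = AVC. MC = 73 - 32y + 3y^2; setting MC = AVC gives 2y^2 - 16y = 0, so y = 8. min AVC = 9.
The firm shuts down for any P below €9.

€9 per unit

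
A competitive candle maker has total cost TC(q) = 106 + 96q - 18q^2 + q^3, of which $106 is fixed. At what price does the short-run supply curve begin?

The firm shuts down when price falls below the minimum of average variable cost. AVC = VC/q = 96 - 18q + q^2.
At the minimum of AVC, MC = AVC. MC = 96 - 36q + 3q^2; setting MC = AVC gives 2q^2 - 18q = 0, so q = 9. min AVC = 15.
The firm shuts down for any P below $15.

$15 per unit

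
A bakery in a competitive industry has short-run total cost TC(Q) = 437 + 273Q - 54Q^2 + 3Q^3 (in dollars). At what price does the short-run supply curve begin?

$30 per unit

The shutdown price is the minimum of AVC. VC = 273Q - 54Q^2 + 3Q^3, so AVC = 273 - 54Q + 3Q^2.
At the minimum of AVC, MC = AVC. MC = 273 - 108Q + 9Q^2; setting MC = AVC gives 6Q^2 - 54Q = 0, so Q = 9. min AVC = 30.
The firm shuts down for any P below $30.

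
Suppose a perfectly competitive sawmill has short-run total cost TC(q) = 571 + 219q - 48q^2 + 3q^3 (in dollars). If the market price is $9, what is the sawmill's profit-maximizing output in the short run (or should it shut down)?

Shut down

Strip out fixed cost: VC = 219q - 48q^2 + 3q^3. Then AVC = 219 - 48q + 3q^2 and MC = 219 - 96q + 9q^2.
AVC hits its minimum where MC = AVC, at q = 8, giving min AVC = 219 - 48·8 + 3·8^2 = $27.
Since P = $9 < min AVC = $27, price fails to cover variable cost at any output.
The firm minimizes its loss by shutting down and losing only its fixed cost of $571.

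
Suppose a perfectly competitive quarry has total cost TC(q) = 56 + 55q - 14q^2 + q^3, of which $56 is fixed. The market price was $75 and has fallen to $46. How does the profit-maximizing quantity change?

Output falls from 10 to 9

MC = 55 - 28q + 3q^2; the shutdown threshold is min AVC = $6 (at q = 7).
With P = $75 above the shutdown price, P = MC gives q = 10.
At P = $46 ≥ min AVC, set P = MC: q = 9. The firm stays open but cuts output.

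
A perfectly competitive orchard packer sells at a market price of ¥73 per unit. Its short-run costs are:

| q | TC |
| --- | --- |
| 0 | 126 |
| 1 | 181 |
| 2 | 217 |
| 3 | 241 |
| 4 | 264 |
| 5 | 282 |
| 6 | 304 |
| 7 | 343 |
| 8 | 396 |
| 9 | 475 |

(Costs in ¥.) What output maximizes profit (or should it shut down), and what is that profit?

Profit at each row (π = 73q − TC): q=0: -126; q=1: -108; q=2: -71; q=3: -22; q=4: 28; q=5: 83; q=6: 134; q=7: 168; q=8: 188; q=9: 182.
Profit is maximized at q = 8. AVC there is 270/8 = ¥33.75 ≤ P, so producing beats shutting down (which would give -¥126).

q = 8; profit = ¥188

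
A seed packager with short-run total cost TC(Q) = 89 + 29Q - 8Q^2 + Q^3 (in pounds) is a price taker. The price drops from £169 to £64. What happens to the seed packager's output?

Output falls from 10 to 7

AVC = 29 - 8Q + Q^2, minimized at Q = 4 where min AVC = £13. MC = 29 - 16Q + 3Q^2.
At P = £169 ≥ min AVC, set P = MC on the rising branch: Q = 10.
At P = £64 ≥ min AVC, set P = MC: Q = 7. The firm stays open but cuts output.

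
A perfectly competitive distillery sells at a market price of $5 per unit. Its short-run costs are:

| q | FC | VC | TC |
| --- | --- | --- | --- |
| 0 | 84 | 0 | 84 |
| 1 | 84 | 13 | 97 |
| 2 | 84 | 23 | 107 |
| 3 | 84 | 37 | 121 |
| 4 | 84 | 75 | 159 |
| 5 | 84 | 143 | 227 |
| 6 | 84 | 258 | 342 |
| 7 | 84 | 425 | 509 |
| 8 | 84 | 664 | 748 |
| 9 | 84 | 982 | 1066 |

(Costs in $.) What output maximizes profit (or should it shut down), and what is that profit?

q = 0 (shut down); profit = -$84

Tabulate TR − TC: q=0: -84; q=1: -92; q=2: -97; q=3: -106; q=4: -139; q=5: -202; q=6: -312; q=7: -474; q=8: -708; q=9: -1021.
Profit is highest at q = 0. Equivalently, the lowest AVC in the table is 23/2 ≈ $11.50 at q = 2, and P = $5 falls below it — price never covers variable cost, so the firm shuts down and loses only its fixed cost.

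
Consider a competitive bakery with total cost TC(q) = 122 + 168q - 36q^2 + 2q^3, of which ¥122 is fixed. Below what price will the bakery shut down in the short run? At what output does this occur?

The firm shuts down when price falls below the minimum of average variable cost. AVC = VC/q = 168 - 36q + 2q^2.
dAVC/dq = -36 + 4q = 0 gives q = 9. min AVC = 168 - 36·9 + 2·9^2 = 6.
For P < ¥6 the firm produces nothing.

¥6 per unit, at q = 9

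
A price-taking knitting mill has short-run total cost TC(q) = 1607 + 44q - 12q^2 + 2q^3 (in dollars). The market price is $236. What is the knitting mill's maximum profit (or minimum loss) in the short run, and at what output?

AVC = 44 - 12q + 2q^2; min AVC = $26 at q = 3. Since P = $236 ≥ min AVC, the firm produces.
With MC = 44 - 24q + 6q^2, P = MC on the upward-sloping part at q* = 8.
TR = 236·8 = 1888. TC = 1607 + 608 = 2215. Profit = 1888 − 2215 = -$327.
By producing, the firm covers all variable cost plus $1280 of fixed cost; shutting down would lose the full $1607.

Profit = -$327 at q = 8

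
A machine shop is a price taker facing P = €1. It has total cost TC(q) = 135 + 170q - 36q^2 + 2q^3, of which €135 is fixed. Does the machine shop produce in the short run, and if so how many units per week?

Variable cost is VC = 170q - 36q^2 + 2q^3, so AVC = VC/q = 170 - 36q + 2q^2 and MC = dTC/dq = 170 - 72q + 6q^2.
AVC is minimized where dAVC/dq = -36 + 4q = 0, at q = 9; min AVC = 170 - 36·9 + 2·9^2 = €8.
With P < min AVC (€1 < €8), every unit sold adds to the loss.
Best response: produce nothing and absorb the €135 fixed cost.

Shut down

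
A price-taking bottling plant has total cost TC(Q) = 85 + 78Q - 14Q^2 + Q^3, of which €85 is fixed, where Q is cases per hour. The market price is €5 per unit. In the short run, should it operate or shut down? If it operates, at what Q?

From TC, MC = TC'(Q) = 78 - 28Q + 3Q^2 and AVC = VC/Q = 78 - 14Q + Q^2.
AVC is minimized where dAVC/dQ = -14 + 2Q = 0, at Q = 7; min AVC = 78 - 14·7 + 7^2 = €29.
Since P = €5 < min AVC = €29, price fails to cover variable cost at any output.
Best response: produce nothing and absorb the €85 fixed cost.

Shut down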